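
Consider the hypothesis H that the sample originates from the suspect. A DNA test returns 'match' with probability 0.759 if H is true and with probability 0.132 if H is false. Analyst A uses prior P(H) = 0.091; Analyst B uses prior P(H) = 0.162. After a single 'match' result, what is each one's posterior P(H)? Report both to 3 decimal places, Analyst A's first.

The likelihood ratio for a 'match' result is 0.759/0.132 = 5.7500.
Analyst A: prior odds 0.091/0.909 = 0.10011; posterior odds 0.57563; posterior probability 0.365.
Analyst B: prior odds 0.162/0.838 = 0.19332; posterior odds 1.1116; posterior probability 0.526.

Analyst A: 0.365; Analyst B: 0.526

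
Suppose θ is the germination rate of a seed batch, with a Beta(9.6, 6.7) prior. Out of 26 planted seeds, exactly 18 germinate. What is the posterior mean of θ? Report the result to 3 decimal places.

Observing 18 successes and 8 failures updates Beta(9.6, 6.7) by adding the success and failure counts to the two shape parameters: α = 9.6+18 = 27.6, β = 6.7+8 = 14.7.
Posterior mean = α/(α+β) = 27.6/42.3 = 0.652.

Posterior mean ≈ 0.652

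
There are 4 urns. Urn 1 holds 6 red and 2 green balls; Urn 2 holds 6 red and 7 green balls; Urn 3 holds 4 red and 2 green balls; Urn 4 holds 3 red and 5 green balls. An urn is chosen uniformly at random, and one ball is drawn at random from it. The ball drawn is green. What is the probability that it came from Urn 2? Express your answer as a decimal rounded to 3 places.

Posterior probability ≈ 0.308

P(green|Urn 1) = 0.25; P(green|Urn 2) = 0.5385; P(green|Urn 3) = 0.3333; P(green|Urn 4) = 0.625.
Prior × likelihood for each source: 0.25·0.25=0.06250, 0.25·0.5385=0.1346, 0.25·0.3333=0.08333, 0.25·0.625=0.1562. Summing gives P(green) = 0.43670.
P(Urn 2 | green) = 0.1346 / 0.43670 = 0.308.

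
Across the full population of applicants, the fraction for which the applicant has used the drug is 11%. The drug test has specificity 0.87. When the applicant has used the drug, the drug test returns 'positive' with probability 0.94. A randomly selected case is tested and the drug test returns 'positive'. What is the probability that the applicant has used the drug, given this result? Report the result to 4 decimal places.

P(H | E) ≈ 0.4719

Let H be the event that the applicant has used the drug. P(H) = 0.11, so P(¬H) = 0.89. With E the 'positive' result, P(E|H) = 0.94 and P(E|¬H) = 0.13.
P(E) = 0.94·0.11 + 0.13·0.89 = 0.10340 + 0.11570 = 0.21910.
By Bayes' theorem, P(H|E) = 0.10340 / 0.21910 = 0.4719.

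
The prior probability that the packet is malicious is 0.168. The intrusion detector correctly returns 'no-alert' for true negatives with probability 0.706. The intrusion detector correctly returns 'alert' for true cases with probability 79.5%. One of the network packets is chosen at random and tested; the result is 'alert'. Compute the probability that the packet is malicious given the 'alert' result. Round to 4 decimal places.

Write H for 'the packet is malicious'. Prior odds H:¬H = 0.168/0.832 = 0.20192. For the 'alert' outcome, the likelihood ratio is 0.795/0.294 = 2.7041.
Posterior odds = 0.20192 × 2.7041 = 0.54602, so P(H|E) = 0.54602/(1+0.54602) = 0.3532.

P(H | E) ≈ 0.3532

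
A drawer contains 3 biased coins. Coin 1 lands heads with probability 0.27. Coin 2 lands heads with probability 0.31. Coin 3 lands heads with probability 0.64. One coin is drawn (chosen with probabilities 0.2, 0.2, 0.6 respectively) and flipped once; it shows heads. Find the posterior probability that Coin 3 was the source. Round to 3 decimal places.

Posterior probability ≈ 0.768

Tabulate prior·likelihood by source: [1] prior 0.2, lik 0.27, product 0.05400; [2] prior 0.2, lik 0.31, product 0.06200; [3] prior 0.6, lik 0.64, product 0.3840.
Normalizing constant = 0.50000; the posterior for Coin 3 is its product over the sum, 0.3840/0.50000 = 0.768.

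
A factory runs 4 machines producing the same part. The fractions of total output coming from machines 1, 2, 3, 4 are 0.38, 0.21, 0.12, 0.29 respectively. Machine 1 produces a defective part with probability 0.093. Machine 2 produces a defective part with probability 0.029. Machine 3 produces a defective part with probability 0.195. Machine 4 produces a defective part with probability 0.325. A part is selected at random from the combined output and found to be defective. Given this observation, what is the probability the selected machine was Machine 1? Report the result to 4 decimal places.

P(defective|M1) = 0.093; P(defective|M2) = 0.029; P(defective|M3) = 0.195; P(defective|M4) = 0.325.
Prior × likelihood for each source: 0.38·0.093=0.03534, 0.21·0.029=0.006090, 0.12·0.195=0.02340, 0.29·0.325=0.09425. Summing gives P(defective) = 0.15908.
P(Machine 1 | defective) = 0.03534 / 0.15908 = 0.2222.

Posterior probability ≈ 0.2222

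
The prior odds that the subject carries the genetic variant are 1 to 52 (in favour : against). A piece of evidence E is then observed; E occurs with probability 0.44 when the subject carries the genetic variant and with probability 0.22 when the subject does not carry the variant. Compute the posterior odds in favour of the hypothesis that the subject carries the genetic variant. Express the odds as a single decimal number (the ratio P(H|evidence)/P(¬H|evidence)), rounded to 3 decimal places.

Prior odds = 1/52 = 0.019231. In log-odds, ln(0.019231) = -3.9512.
Add log likelihood ratio: ln(2.0000) = 0.69315.
Posterior log-odds = -3.2581, so posterior odds = exp(-3.2581) = 0.038462.

Posterior odds ≈ 0.038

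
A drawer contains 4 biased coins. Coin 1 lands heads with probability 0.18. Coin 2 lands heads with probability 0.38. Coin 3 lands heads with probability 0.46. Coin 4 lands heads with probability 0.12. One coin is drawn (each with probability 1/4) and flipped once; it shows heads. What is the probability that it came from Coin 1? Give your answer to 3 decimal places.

P(heads|C1) = 0.18; P(heads|C2) = 0.38; P(heads|C3) = 0.46; P(heads|C4) = 0.12.
Prior × likelihood for each source: 0.25·0.18=0.04500, 0.25·0.38=0.09500, 0.25·0.46=0.1150, 0.25·0.12=0.03000. Summing gives P(heads) = 0.28500.
P(Coin 1 | heads) = 0.04500 / 0.28500 = 0.158.

Posterior probability ≈ 0.158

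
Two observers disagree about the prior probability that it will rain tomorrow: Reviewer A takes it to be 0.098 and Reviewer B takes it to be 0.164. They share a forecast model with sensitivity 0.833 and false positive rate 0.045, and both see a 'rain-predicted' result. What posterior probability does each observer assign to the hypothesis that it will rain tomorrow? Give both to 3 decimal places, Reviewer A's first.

The likelihood ratio for a 'rain-predicted' result is 0.833/0.045 = 18.511.
Reviewer A: prior odds 0.098/0.902 = 0.10865; posterior odds 2.0112; posterior probability 0.668.
Reviewer B: prior odds 0.164/0.836 = 0.19617; posterior odds 3.6314; posterior probability 0.784.

Reviewer A: 0.668; Reviewer B: 0.784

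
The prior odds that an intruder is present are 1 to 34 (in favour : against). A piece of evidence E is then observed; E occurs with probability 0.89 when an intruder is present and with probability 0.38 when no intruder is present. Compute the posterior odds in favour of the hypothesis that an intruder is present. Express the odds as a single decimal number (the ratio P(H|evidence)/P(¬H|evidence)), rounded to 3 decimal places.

Prior odds = 1/34 = 0.029412.
Likelihood ratio for E = 0.89/0.38 = 2.3421.
Posterior odds = prior odds × LR = 0.068885.

Posterior odds ≈ 0.069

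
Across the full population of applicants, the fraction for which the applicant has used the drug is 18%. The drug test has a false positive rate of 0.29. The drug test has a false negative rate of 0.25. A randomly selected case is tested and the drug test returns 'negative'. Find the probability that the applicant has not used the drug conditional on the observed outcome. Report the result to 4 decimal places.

Let H be the event that the applicant has used the drug. P(H) = 0.18, so P(¬H) = 0.82. With E the 'negative' result, P(E|H) = 0.25 and P(E|¬H) = 0.71.
P(E) = 0.25·0.18 + 0.71·0.82 = 0.045000 + 0.58220 = 0.62720.
By Bayes' theorem, P(H|E) = 0.045000 / 0.62720 = 0.0717. Hence P(¬H|E) = 1 − 0.0717 = 0.9283.

P(¬H | E) ≈ 0.9283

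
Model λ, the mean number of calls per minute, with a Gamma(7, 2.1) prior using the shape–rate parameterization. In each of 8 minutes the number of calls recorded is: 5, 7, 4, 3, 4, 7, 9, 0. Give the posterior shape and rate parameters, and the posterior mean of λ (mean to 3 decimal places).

The Poisson likelihood adds the total count to the shape and the number of exposure periods to the rate. Here ∑xᵢ = 39 and n = 8, so shape 7→46 and rate 2.1→10.1.
Posterior mean = shape/rate = 46/10.1 = 4.554.

Posterior: Gamma(shape=46, rate=10.1); mean ≈ 4.554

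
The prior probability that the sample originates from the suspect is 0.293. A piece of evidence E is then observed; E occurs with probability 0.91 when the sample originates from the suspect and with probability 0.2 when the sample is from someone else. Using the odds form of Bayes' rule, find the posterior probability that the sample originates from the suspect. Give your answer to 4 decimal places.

Prior odds = 0.293/(1−0.293) = 0.41443.
Likelihood ratio for E = 0.91/0.2 = 4.5500.
Posterior odds = prior odds × LR = 1.8856.
Posterior probability = odds/(1+odds) = 1.8856/2.8856 = 0.6535.

Posterior probability ≈ 0.6535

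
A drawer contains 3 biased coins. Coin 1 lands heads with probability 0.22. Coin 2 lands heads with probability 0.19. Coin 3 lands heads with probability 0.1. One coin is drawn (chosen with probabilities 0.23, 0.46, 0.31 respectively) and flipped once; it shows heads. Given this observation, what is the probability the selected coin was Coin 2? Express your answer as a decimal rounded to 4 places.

Posterior probability ≈ 0.5172

Tabulate prior·likelihood by source: [1] prior 0.23, lik 0.22, product 0.05060; [2] prior 0.46, lik 0.19, product 0.08740; [3] prior 0.31, lik 0.1, product 0.03100.
Normalizing constant = 0.16900; the posterior for Coin 2 is its product over the sum, 0.08740/0.16900 = 0.5172.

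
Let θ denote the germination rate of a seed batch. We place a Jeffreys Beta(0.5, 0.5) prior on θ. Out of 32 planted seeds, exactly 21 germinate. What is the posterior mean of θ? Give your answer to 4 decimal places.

The binomial likelihood is conjugate to the Beta prior: with 21 successes and 11 failures, the posterior is Beta(0.5+21, 0.5+11) = Beta(21.5, 11.5).
Posterior mean = α/(α+β) = 21.5/33 = 0.6515.

Posterior mean ≈ 0.6515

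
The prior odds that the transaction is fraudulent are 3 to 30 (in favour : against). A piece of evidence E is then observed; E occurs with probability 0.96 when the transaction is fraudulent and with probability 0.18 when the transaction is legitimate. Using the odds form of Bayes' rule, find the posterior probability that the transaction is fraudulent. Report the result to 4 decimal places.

Prior odds = 3/30 = 0.10000. In log-odds, ln(0.10000) = -2.3026.
Add log likelihood ratio: ln(5.3333) = 1.6740.
Posterior log-odds = -0.62861, so posterior odds = exp(-0.62861) = 0.53333. Converting, P(H|E) = 0.53333/1.5333 = 0.3478.

Posterior probability ≈ 0.3478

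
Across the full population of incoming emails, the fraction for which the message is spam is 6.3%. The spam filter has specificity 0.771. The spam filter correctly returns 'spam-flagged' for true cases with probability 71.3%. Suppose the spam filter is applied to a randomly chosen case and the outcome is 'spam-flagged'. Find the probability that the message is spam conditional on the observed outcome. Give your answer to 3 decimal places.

P(H | E) ≈ 0.173

Let H be the event that the message is spam. P(H) = 0.063, so P(¬H) = 0.937. With E the 'spam-flagged' result, P(E|H) = 0.713 and P(E|¬H) = 0.229.
P(E) = 0.713·0.063 + 0.229·0.937 = 0.044919 + 0.21457 = 0.25949.
By Bayes' theorem, P(H|E) = 0.044919 / 0.25949 = 0.173.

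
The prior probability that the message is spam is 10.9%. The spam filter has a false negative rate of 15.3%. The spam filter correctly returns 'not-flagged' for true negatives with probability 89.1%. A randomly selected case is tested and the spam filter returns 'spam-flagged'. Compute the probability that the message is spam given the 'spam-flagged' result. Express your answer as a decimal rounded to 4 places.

P(H | E) ≈ 0.4873

Write H for 'the message is spam'. Prior odds H:¬H = 0.109/0.891 = 0.12233. For the 'spam-flagged' outcome, the likelihood ratio is 0.847/0.109 = 7.7706.
Posterior odds = 0.12233 × 7.7706 = 0.95062, so P(H|E) = 0.95062/(1+0.95062) = 0.4873.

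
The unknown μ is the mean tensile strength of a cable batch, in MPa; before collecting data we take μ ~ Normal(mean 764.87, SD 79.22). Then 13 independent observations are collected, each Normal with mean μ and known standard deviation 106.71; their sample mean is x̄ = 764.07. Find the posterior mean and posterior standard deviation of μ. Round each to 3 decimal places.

With known σ, the Normal prior is conjugate. Weight on the data is w = (n/σ²)/(n/σ² + 1/τ₀²) = 0.00114165/(0.00114165+0.00015934) = 0.87752.
Posterior mean = w·x̄ + (1−w)·μ₀ = 0.87752·764.07 + 0.12248·764.87 = 764.168. Posterior variance = 1/(0.00114165+0.00015934) = 768.644, so SD = 27.724.

Posterior mean ≈ 764.168; posterior SD ≈ 27.724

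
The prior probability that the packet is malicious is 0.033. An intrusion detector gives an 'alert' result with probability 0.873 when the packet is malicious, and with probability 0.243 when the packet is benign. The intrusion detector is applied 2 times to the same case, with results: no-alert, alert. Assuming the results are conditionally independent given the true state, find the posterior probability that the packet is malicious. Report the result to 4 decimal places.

Posterior P(H) ≈ 0.0202

With H the event that the packet is malicious, the joint likelihood of the observed sequence is P(data|H) = 0.127·0.873 = 0.11087 and P(data|¬H) = 0.757·0.243 = 0.18395.
Bayes: P(H|data) = 0.033·0.11087 / (0.033·0.11087 + 0.967·0.18395) = 0.0036587/0.18154 = 0.0202.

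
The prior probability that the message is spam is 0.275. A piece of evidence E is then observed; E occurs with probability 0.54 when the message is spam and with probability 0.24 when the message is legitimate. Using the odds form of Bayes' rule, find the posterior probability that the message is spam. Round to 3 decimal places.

Prior odds = 0.275/(1−0.275) = 0.37931.
Likelihood ratio for E = 0.54/0.24 = 2.2500.
Posterior odds = prior odds × LR = 0.85345.
Posterior probability = odds/(1+odds) = 0.85345/1.8534 = 0.460.

Posterior probability ≈ 0.460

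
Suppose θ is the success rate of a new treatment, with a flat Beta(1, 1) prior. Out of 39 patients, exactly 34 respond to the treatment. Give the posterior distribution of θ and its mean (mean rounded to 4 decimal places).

Posterior: Beta(35, 6); mean ≈ 0.8537

Observing 34 successes and 5 failures updates Beta(1, 1) by adding the success and failure counts to the two shape parameters: α = 1+34 = 35, β = 1+5 = 6.
Posterior mean = α/(α+β) = 35/41 = 0.8537.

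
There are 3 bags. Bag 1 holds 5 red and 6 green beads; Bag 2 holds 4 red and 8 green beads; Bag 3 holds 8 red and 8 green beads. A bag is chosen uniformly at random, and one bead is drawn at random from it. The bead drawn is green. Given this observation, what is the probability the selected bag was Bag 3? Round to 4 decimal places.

Tabulate prior·likelihood by source: [1] prior 0.333333, lik 0.5455, product 0.1818; [2] prior 0.333333, lik 0.6667, product 0.2222; [3] prior 0.333333, lik 0.5, product 0.1667.
Normalizing constant = 0.57071; the posterior for Bag 3 is its product over the sum, 0.1667/0.57071 = 0.2920.

Posterior probability ≈ 0.2920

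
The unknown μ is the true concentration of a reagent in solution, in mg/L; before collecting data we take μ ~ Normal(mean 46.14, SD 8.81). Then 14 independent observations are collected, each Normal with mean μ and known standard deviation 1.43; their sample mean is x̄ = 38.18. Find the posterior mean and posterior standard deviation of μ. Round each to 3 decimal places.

With known σ, the Normal prior is conjugate. Weight on the data is w = (n/σ²)/(n/σ² + 1/τ₀²) = 6.84630/(6.84630+0.0128839) = 0.99812.
Posterior mean = w·x̄ + (1−w)·μ₀ = 0.99812·38.18 + 0.0018783·46.14 = 38.195. Posterior variance = 1/(6.84630+0.0128839) = 0.145790, so SD = 0.382.

Posterior mean ≈ 38.195; posterior SD ≈ 0.382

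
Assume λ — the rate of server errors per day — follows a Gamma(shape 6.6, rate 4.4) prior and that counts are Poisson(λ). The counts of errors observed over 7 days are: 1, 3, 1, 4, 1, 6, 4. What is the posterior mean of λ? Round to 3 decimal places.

Posterior mean ≈ 2.333

Total count ∑xᵢ = 20 over n = 7 days.
Gamma is conjugate to the Poisson likelihood: posterior is Gamma(shape = 6.6+20 = 26.6, rate = 4.4+7 = 11.4).
E[λ | data] = 26.6/11.4 = 2.333.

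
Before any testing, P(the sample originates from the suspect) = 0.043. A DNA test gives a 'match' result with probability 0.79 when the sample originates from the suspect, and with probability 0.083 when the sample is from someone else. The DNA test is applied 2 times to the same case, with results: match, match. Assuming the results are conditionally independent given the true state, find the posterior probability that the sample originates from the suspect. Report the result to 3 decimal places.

Posterior P(H) ≈ 0.803

Let H be the event that the sample originates from the suspect; start with P(H) = 0.043. P('match'|H) = 0.79, P('match'|¬H) = 0.083.
Update on result 1 ('match'): P(H) ← 0.79·0.0430 / (0.79·0.0430 + 0.083·0.9570) = 0.033970/0.11340 = 0.2996.
Update on result 2 ('match'): P(H) ← 0.79·0.2996 / (0.79·0.2996 + 0.083·0.7004) = 0.23665/0.29479 = 0.8028.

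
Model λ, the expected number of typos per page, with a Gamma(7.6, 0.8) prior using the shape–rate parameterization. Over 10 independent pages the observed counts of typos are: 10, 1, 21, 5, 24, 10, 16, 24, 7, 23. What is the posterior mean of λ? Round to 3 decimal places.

Total count ∑xᵢ = 141 over n = 10 pages.
Gamma is conjugate to the Poisson likelihood: posterior is Gamma(shape = 7.6+141 = 148.6, rate = 0.8+10 = 10.8).
E[λ | data] = 148.6/10.8 = 13.759.

Posterior mean ≈ 13.759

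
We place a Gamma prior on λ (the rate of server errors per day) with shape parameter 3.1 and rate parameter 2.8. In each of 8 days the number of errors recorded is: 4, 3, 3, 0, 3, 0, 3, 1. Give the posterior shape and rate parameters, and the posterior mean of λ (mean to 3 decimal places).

Posterior: Gamma(shape=20.1, rate=10.8); mean ≈ 1.861

Total count ∑xᵢ = 17 over n = 8 days.
Gamma is conjugate to the Poisson likelihood: posterior is Gamma(shape = 3.1+17 = 20.1, rate = 2.8+8 = 10.8).
Posterior mean = shape/rate = 20.1/10.8 = 1.861.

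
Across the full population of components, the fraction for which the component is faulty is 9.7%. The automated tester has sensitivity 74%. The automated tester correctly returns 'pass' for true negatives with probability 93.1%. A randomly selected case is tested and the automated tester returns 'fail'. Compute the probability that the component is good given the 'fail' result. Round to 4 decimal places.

Let H be the event that the component is faulty. P(H) = 0.097, so P(¬H) = 0.903. With E the 'fail' result, P(E|H) = 0.74 and P(E|¬H) = 0.069.
P(E) = 0.74·0.097 + 0.069·0.903 = 0.071780 + 0.062307 = 0.13409.
By Bayes' theorem, P(H|E) = 0.071780 / 0.13409 = 0.5353. Hence P(¬H|E) = 1 − 0.5353 = 0.4647.

P(¬H | E) ≈ 0.4647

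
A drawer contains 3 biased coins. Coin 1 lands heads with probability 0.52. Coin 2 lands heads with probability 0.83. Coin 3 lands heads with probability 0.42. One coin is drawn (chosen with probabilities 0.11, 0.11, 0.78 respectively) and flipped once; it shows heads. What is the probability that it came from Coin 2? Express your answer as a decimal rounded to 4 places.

P(heads|C1) = 0.52; P(heads|C2) = 0.83; P(heads|C3) = 0.42.
Prior × likelihood for each source: 0.11·0.52=0.05720, 0.11·0.83=0.09130, 0.78·0.42=0.3276. Summing gives P(heads) = 0.47610.
P(Coin 2 | heads) = 0.09130 / 0.47610 = 0.1918.

Posterior probability ≈ 0.1918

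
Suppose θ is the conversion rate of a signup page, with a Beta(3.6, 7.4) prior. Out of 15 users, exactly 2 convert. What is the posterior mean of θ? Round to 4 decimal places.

Posterior mean ≈ 0.2154

The binomial likelihood is conjugate to the Beta prior: with 2 successes and 13 failures, the posterior is Beta(3.6+2, 7.4+13) = Beta(5.6, 20.4).
E[θ | data] = 5.6/(5.6+20.4) = 0.2154.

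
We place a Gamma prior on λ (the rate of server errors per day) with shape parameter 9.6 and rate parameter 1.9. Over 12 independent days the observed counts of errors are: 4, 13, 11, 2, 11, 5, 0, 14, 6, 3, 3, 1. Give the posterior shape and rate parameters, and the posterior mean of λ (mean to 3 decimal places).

The Poisson likelihood adds the total count to the shape and the number of exposure periods to the rate. Here ∑xᵢ = 73 and n = 12, so shape 9.6→82.6 and rate 1.9→13.9.
Posterior mean = shape/rate = 82.6/13.9 = 5.942.

Posterior: Gamma(shape=82.6, rate=13.9); mean ≈ 5.942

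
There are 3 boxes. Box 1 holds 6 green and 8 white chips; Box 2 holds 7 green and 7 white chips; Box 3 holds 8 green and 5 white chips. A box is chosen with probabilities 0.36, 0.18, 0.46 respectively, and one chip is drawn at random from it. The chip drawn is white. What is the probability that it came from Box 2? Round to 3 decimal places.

P(white|Box 1) = 0.5714; P(white|Box 2) = 0.5; P(white|Box 3) = 0.3846.
Prior × likelihood for each source: 0.36·0.5714=0.2057, 0.18·0.5=0.09000, 0.46·0.3846=0.1769. Summing gives P(white) = 0.47264.
P(Box 2 | white) = 0.09000 / 0.47264 = 0.190.

Posterior probability ≈ 0.190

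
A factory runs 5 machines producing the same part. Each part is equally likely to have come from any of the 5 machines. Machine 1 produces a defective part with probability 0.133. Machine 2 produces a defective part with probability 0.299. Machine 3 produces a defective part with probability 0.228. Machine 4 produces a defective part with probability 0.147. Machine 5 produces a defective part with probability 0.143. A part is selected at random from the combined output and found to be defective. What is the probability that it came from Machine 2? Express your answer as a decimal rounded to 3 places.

P(defective|M1) = 0.133; P(defective|M2) = 0.299; P(defective|M3) = 0.228; P(defective|M4) = 0.147; P(defective|M5) = 0.143.
Prior × likelihood for each source: 0.2·0.133=0.02660, 0.2·0.299=0.05980, 0.2·0.228=0.04560, 0.2·0.147=0.02940, 0.2·0.143=0.02860. Summing gives P(defective) = 0.19000.
P(Machine 2 | defective) = 0.05980 / 0.19000 = 0.315.

Posterior probability ≈ 0.315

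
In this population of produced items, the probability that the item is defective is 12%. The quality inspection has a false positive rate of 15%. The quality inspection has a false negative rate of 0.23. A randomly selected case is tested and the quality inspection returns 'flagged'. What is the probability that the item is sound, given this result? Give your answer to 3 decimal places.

P(¬H | E) ≈ 0.588

Write H for 'the item is defective'. Prior odds H:¬H = 0.12/0.88 = 0.13636. For the 'flagged' outcome, the likelihood ratio is 0.77/0.15 = 5.1333.
Posterior odds = 0.13636 × 5.1333 = 0.70000, so P(H|E) = 0.70000/(1+0.70000) = 0.412. Then P(¬H|E) = 1 − 0.412 = 0.588.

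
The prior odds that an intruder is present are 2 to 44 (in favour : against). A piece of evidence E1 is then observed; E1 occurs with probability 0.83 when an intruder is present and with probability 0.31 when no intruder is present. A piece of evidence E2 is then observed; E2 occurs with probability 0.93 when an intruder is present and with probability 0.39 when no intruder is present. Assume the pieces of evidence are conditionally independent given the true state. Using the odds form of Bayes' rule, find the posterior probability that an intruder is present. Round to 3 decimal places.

Posterior probability ≈ 0.225

Prior odds = 2/44 = 0.045455.
Likelihood ratio for E1 = 0.83/0.31 = 2.6774.
Likelihood ratio for E2 = 0.93/0.39 = 2.3846.
Posterior odds = prior odds × LR₁ × LR₂ = 0.29021.
Posterior probability = odds/(1+odds) = 0.29021/1.2902 = 0.225.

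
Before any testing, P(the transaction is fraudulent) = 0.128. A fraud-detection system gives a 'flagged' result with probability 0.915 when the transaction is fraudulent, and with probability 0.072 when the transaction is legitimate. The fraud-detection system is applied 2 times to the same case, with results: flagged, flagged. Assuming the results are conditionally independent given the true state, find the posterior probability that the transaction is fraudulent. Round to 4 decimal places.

Let H be the event that the transaction is fraudulent; start with P(H) = 0.128. P('flagged'|H) = 0.915, P('flagged'|¬H) = 0.072.
Update on result 1 ('flagged'): P(H) ← 0.915·0.1280 / (0.915·0.1280 + 0.072·0.8720) = 0.11712/0.17990 = 0.6510.
Update on result 2 ('flagged'): P(H) ← 0.915·0.6510 / (0.915·0.6510 + 0.072·0.3490) = 0.59568/0.62080 = 0.9595.

Posterior P(H) ≈ 0.9595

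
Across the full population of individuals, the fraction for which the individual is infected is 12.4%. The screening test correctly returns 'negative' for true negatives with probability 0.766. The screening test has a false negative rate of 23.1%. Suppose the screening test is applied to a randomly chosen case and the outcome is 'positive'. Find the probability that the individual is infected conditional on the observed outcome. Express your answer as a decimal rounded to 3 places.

Write H for 'the individual is infected'. Prior odds H:¬H = 0.124/0.876 = 0.14155. For the 'positive' outcome, the likelihood ratio is 0.769/0.234 = 3.2863.
Posterior odds = 0.14155 × 3.2863 = 0.46519, so P(H|E) = 0.46519/(1+0.46519) = 0.317.

P(H | E) ≈ 0.317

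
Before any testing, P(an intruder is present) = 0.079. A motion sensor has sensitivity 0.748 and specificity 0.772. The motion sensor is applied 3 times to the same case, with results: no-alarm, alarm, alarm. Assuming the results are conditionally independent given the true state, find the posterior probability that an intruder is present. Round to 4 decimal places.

With H the event that an intruder is present, the joint likelihood of the observed sequence is P(data|H) = 0.252·0.748·0.748 = 0.14100 and P(data|¬H) = 0.772·0.228·0.228 = 0.040132.
Bayes: P(H|data) = 0.079·0.14100 / (0.079·0.14100 + 0.921·0.040132) = 0.011139/0.048100 = 0.2316.

Posterior P(H) ≈ 0.2316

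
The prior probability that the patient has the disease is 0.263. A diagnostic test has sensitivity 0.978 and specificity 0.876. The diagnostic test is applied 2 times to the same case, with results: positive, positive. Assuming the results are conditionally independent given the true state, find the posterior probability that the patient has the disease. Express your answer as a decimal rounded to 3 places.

Posterior P(H) ≈ 0.957

With H the event that the patient has the disease, the joint likelihood of the observed sequence is P(data|H) = 0.978·0.978 = 0.95648 and P(data|¬H) = 0.124·0.124 = 0.015376.
Bayes: P(H|data) = 0.263·0.95648 / (0.263·0.95648 + 0.737·0.015376) = 0.25156/0.26289 = 0.9569.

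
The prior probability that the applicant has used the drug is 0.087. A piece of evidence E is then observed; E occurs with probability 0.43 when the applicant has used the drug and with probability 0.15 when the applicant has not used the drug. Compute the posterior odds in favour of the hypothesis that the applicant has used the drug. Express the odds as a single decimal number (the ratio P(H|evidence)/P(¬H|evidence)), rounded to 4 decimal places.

Prior odds = 0.087/(1−0.087) = 0.095290.
Likelihood ratio for E = 0.43/0.15 = 2.8667.
Posterior odds = prior odds × LR = 0.27317.

Posterior odds ≈ 0.2732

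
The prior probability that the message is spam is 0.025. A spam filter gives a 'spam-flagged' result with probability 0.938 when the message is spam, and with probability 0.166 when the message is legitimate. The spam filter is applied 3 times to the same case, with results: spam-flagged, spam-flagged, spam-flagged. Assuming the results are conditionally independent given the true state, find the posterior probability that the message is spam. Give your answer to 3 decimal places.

With H the event that the message is spam, the joint likelihood of the observed sequence is P(data|H) = 0.938·0.938·0.938 = 0.82529 and P(data|¬H) = 0.166·0.166·0.166 = 0.0045743.
Bayes: P(H|data) = 0.025·0.82529 / (0.025·0.82529 + 0.975·0.0045743) = 0.020632/0.025092 = 0.8223.

Posterior P(H) ≈ 0.822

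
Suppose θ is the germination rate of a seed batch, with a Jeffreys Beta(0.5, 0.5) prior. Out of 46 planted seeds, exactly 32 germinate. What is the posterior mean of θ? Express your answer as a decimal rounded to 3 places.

Posterior mean ≈ 0.691

The binomial likelihood is conjugate to the Beta prior: with 32 successes and 14 failures, the posterior is Beta(0.5+32, 0.5+14) = Beta(32.5, 14.5).
Posterior mean = α/(α+β) = 32.5/47 = 0.691.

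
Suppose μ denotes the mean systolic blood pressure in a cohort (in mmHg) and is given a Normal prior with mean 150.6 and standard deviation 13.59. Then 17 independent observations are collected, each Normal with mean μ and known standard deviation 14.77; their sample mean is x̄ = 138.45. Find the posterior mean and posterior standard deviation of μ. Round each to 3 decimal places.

With known σ, the Normal prior is conjugate. Weight on the data is w = (n/σ²)/(n/σ² + 1/τ₀²) = 0.0779270/(0.0779270+0.00541453) = 0.93503.
Posterior mean = w·x̄ + (1−w)·μ₀ = 0.93503·138.45 + 0.064968·150.6 = 139.239. Posterior variance = 1/(0.0779270+0.00541453) = 11.9988, so SD = 3.464.

Posterior mean ≈ 139.239; posterior SD ≈ 3.464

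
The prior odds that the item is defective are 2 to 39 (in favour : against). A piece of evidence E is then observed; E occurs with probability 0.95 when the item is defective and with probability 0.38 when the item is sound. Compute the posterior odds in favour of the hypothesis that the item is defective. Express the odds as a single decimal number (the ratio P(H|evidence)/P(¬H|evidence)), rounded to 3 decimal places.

Posterior odds ≈ 0.128

Prior odds = 2/39 = 0.051282.
Likelihood ratio for E = 0.95/0.38 = 2.5000.
Posterior odds = prior odds × LR = 0.12821.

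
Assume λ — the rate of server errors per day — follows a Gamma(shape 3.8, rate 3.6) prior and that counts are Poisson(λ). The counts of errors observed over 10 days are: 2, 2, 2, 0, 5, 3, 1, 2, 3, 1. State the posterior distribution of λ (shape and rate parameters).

Total count ∑xᵢ = 21 over n = 10 days.
Gamma is conjugate to the Poisson likelihood: posterior is Gamma(shape = 3.8+21 = 24.8, rate = 3.6+10 = 13.6).

Posterior: Gamma(shape=24.8, rate=13.6)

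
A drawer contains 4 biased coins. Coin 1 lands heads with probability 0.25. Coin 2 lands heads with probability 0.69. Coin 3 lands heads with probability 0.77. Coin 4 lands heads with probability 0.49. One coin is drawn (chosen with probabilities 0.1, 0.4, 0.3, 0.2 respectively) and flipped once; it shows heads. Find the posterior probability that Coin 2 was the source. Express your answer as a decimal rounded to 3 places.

Posterior probability ≈ 0.438

Tabulate prior·likelihood by source: [1] prior 0.1, lik 0.25, product 0.02500; [2] prior 0.4, lik 0.69, product 0.2760; [3] prior 0.3, lik 0.77, product 0.2310; [4] prior 0.2, lik 0.49, product 0.09800.
Normalizing constant = 0.63000; the posterior for Coin 2 is its product over the sum, 0.2760/0.63000 = 0.438.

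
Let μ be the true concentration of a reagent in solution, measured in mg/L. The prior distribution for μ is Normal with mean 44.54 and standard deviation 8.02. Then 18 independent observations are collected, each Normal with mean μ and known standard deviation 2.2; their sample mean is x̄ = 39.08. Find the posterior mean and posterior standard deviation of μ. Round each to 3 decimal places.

Posterior mean ≈ 39.103; posterior SD ≈ 0.517

Prior precision 1/τ₀² = 1/8.02² = 0.0155472; data precision n/σ² = 18/2.2² = 3.71901.
Posterior precision = 0.0155472 + 3.71901 = 3.73456, giving posterior SD = 1/√3.73456 = 0.517.
Posterior mean = (0.0155472·44.54 + 3.71901·39.08) / 3.73456 = 39.103.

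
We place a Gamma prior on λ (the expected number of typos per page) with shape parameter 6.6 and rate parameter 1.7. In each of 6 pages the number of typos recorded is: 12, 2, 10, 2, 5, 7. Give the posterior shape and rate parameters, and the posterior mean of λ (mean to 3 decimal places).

The Poisson likelihood adds the total count to the shape and the number of exposure periods to the rate. Here ∑xᵢ = 38 and n = 6, so shape 6.6→44.6 and rate 1.7→7.7.
Posterior mean = shape/rate = 44.6/7.7 = 5.792.

Posterior: Gamma(shape=44.6, rate=7.7); mean ≈ 5.792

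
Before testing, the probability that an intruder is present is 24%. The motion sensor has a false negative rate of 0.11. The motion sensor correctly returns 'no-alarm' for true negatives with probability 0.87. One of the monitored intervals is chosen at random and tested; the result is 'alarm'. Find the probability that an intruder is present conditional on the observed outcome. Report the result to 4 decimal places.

P(H | E) ≈ 0.6837

Let H be the event that an intruder is present. P(H) = 0.24, so P(¬H) = 0.76. With E the 'alarm' result, P(E|H) = 0.89 and P(E|¬H) = 0.13.
P(E) = 0.89·0.24 + 0.13·0.76 = 0.21360 + 0.098800 = 0.31240.
By Bayes' theorem, P(H|E) = 0.21360 / 0.31240 = 0.6837.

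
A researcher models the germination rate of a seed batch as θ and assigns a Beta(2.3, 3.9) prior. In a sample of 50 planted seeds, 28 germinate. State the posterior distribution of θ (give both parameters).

Posterior: Beta(30.3, 25.9)

Observing 28 successes and 22 failures updates Beta(2.3, 3.9) by adding the success and failure counts to the two shape parameters: α = 2.3+28 = 30.3, β = 3.9+22 = 25.9.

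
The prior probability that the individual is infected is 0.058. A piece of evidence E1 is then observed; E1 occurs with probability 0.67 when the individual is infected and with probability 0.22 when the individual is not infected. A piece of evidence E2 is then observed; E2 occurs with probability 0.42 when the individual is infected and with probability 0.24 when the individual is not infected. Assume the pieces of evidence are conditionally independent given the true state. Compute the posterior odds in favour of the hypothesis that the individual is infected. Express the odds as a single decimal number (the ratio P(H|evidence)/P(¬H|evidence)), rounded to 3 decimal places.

Prior odds = 0.058/(1−0.058) = 0.061571.
Likelihood ratio for E1 = 0.67/0.22 = 3.0455.
Likelihood ratio for E2 = 0.42/0.24 = 1.7500.
Posterior odds = prior odds × LR₁ × LR₂ = 0.32815.

Posterior odds ≈ 0.328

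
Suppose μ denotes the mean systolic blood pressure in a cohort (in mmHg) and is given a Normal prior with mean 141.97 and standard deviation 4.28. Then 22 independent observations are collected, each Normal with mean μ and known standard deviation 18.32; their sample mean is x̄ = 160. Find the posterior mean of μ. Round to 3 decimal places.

Posterior mean ≈ 151.807

With known σ, the Normal prior is conjugate. Weight on the data is w = (n/σ²)/(n/σ² + 1/τ₀²) = 0.0655499/(0.0655499+0.0545899) = 0.54561.
Posterior mean = w·x̄ + (1−w)·μ₀ = 0.54561·160 + 0.45439·141.97 = 151.807.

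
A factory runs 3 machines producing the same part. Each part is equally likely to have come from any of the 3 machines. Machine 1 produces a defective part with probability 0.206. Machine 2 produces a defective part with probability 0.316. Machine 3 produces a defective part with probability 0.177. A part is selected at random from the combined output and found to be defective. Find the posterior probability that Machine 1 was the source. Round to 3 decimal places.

Posterior probability ≈ 0.295

P(defective|M1) = 0.206; P(defective|M2) = 0.316; P(defective|M3) = 0.177.
Prior × likelihood for each source: 0.333333·0.206=0.06867, 0.333333·0.316=0.1053, 0.333333·0.177=0.05900. Summing gives P(defective) = 0.23300.
P(Machine 1 | defective) = 0.06867 / 0.23300 = 0.295.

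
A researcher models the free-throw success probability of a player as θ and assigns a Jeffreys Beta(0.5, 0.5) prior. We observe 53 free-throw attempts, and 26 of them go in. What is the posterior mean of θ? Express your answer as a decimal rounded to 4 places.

Posterior mean ≈ 0.4907

Observing 26 successes and 27 failures updates Beta(0.5, 0.5) by adding the success and failure counts to the two shape parameters: α = 0.5+26 = 26.5, β = 0.5+27 = 27.5.
Posterior mean = α/(α+β) = 26.5/54 = 0.4907.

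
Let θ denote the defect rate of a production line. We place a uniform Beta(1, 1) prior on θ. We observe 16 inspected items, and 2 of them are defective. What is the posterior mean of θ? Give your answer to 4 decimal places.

Posterior mean ≈ 0.1667

Observing 2 successes and 14 failures updates Beta(1, 1) by adding the success and failure counts to the two shape parameters: α = 1+2 = 3, β = 1+14 = 15.
E[θ | data] = 3/(3+15) = 0.1667.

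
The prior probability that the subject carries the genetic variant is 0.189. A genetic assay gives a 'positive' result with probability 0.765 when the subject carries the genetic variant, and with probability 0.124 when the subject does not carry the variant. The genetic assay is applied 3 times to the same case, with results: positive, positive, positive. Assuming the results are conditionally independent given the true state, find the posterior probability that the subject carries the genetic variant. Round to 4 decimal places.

With H the event that the subject carries the genetic variant, the joint likelihood of the observed sequence is P(data|H) = 0.765·0.765·0.765 = 0.44770 and P(data|¬H) = 0.124·0.124·0.124 = 0.0019066.
Bayes: P(H|data) = 0.189·0.44770 / (0.189·0.44770 + 0.811·0.0019066) = 0.084615/0.086161 = 0.9821.

Posterior P(H) ≈ 0.9821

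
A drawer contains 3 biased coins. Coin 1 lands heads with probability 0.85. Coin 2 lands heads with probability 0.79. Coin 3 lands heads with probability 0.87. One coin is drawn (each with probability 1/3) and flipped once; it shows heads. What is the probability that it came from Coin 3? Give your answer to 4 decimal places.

P(heads|C1) = 0.85; P(heads|C2) = 0.79; P(heads|C3) = 0.87.
Prior × likelihood for each source: 0.333333·0.85=0.2833, 0.333333·0.79=0.2633, 0.333333·0.87=0.2900. Summing gives P(heads) = 0.83667.
P(Coin 3 | heads) = 0.2900 / 0.83667 = 0.3466.

Posterior probability ≈ 0.3466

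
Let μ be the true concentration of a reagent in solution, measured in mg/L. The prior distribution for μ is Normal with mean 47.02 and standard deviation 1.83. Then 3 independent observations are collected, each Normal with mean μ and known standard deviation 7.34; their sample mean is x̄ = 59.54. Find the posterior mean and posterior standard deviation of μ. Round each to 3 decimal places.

Posterior mean ≈ 48.988; posterior SD ≈ 1.680

With known σ, the Normal prior is conjugate. Weight on the data is w = (n/σ²)/(n/σ² + 1/τ₀²) = 0.0556838/(0.0556838+0.298606) = 0.15717.
Posterior mean = w·x̄ + (1−w)·μ₀ = 0.15717·59.54 + 0.84283·47.02 = 48.988. Posterior variance = 1/(0.0556838+0.298606) = 2.82255, so SD = 1.680.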